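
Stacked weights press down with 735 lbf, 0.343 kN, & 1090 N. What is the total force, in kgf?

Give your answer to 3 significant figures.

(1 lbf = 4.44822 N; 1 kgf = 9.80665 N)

480 kgf

735 lbf × 4.44822 → 3269.44 N
0.343 kN × 1000 → 343 N
1090 N (already N)
Combined: 3269.44 + 343 + 1090 = 4702.44 N
In kgf: 4702.44 / 9.80665 = 479.515 kgf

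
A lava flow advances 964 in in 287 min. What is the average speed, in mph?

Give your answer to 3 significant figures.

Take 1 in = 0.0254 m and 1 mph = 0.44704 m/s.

0.00318 mph

964 in × 0.0254 = 24.4856 m
287 min × 60 = 17220 s
v = d / t = 24.4856 m / 17220 s = 0.00142193 m/s
0.00142193 m/s ÷ (0.44704 m/s/mph) = 0.00318077 mph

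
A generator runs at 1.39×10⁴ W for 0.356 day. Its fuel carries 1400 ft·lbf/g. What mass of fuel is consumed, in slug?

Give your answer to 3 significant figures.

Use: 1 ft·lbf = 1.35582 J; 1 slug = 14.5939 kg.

0.356 day → 30758.4 s
E = P × t = 13900 × 30758.4 = 4.27542×10⁸ J
1400 ft·lbf/g → 1.89815×10⁶ J/kg
m = E / e_s = 4.27542×10⁸ / 1.89815×10⁶ = 225.241 kg
In slug: 225.241 / 14.5939 = 15.4339 slug

15.4 slug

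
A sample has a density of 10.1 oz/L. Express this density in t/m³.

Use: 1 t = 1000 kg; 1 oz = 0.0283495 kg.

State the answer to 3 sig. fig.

10.1 oz/L × 0.0283495 kg/oz ÷ 0.001 m³/L = 286.33 kg/m³
286.33 kg/m³ ÷ 1000 kg/t = 0.28633 t/m³

0.286 t/m³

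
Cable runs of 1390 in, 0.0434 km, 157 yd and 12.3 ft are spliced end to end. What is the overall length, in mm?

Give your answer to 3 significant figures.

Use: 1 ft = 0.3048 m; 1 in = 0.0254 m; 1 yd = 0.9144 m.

1390 in × 0.0254 = 35.306 m
0.0434 km × 1000 = 43.4 m
157 yd × 0.9144 = 143.561 m
12.3 ft × 0.3048 = 3.74904 m
Total: 35.306 + 43.4 + 143.561 + 3.74904 = 226.016 m
In mm: 226.016 / 0.001 = 226016 mm

2.26×10⁵ mm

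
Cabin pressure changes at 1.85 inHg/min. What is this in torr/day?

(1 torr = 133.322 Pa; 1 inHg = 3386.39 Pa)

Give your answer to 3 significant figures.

6.77×10⁴ torr/day

1.85 inHg/min × 3386.39 Pa/inHg ÷ 60 s/min = 104.414 Pa/s
104.414 Pa/s ÷ 133.322 Pa/torr × 86400 s/day = 67666 torr/day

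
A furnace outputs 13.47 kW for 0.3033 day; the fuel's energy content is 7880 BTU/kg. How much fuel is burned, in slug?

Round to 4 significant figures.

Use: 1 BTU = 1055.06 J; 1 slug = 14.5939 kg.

13.47 kW → 13470 W
0.3033 day → 26205.1 s
E = P × t = 13470 × 26205.1 = 3.52983×10⁸ J
7880 BTU/kg → 8.31387×10⁶ J/kg
m = E / e_s = 3.52983×10⁸ / 8.31387×10⁶ = 42.4571 kg
In slug: 42.4571 / 14.5939 = 2.90924 slug

2.909 slug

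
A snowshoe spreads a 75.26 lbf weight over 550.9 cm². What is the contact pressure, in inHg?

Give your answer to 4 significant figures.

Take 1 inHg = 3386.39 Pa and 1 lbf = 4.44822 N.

1.794 inHg

75.26 lbf × 4.44822 = 334.773 N
550.9 cm² × 0.0001 = 0.05509 m²
P = F / A = 334.773 N / 0.05509 m² = 6076.84 Pa
6076.84 Pa ÷ (3386.39 Pa/inHg) = 1.79449 inHg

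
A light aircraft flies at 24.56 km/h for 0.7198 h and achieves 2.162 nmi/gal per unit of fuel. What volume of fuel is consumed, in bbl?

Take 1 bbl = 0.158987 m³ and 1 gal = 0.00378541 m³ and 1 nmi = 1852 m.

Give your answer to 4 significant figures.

0.1051 bbl

24.56 km/h → 6.82222 m/s
0.7198 h → 2591.28 s
d = v × t = 6.82222 × 2591.28 = 17678.3 m
2.162 nmi/gal → 1.05775×10⁶ m/m³
V = d / (distance per unit fuel) = 17678.3 / 1.05775×10⁶ = 0.0167131 m³
In bbl: 0.0167131 / 0.158987 = 0.105122 bbl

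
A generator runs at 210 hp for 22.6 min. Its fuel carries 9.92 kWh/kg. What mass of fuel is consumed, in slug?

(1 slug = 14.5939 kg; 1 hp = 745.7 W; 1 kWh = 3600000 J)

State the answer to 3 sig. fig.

210 hp → 156597 W
22.6 min → 1356 s
E = P × t = 156597 × 1356 = 2.12346×10⁸ J
9.92 kWh/kg → 3.5712×10⁷ J/kg
m = E / e_s = 2.12346×10⁸ / 3.5712×10⁷ = 5.94607 kg
In slug: 5.94607 / 14.5939 = 0.407435 slug

0.407 slug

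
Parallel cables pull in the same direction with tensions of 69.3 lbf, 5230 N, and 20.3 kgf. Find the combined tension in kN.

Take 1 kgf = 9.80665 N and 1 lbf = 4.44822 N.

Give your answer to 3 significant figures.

69.3 lbf × 4.44822 → 308.262 N
5230 N (already N)
20.3 kgf × 9.80665 → 199.075 N
Total: 308.262 + 5230 + 199.075 = 5737.34 N
In kN: 5737.34 / 1000 = 5.73734 kN

5.74 kN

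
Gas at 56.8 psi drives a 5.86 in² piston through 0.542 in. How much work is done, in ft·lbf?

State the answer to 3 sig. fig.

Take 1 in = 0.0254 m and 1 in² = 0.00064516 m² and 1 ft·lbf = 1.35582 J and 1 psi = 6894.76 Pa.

15.0 ft·lbf

56.8 psi → 391622 Pa
5.86 in² → 0.00378064 m²
F = P × A = 391622 × 0.00378064 = 1480.58 N
0.542 in → 0.0137668 m
W = F × d = 1480.58 × 0.0137668 = 20.3828 J
In ft·lbf: 20.3828 / 1.35582 = 15.0336 ft·lbf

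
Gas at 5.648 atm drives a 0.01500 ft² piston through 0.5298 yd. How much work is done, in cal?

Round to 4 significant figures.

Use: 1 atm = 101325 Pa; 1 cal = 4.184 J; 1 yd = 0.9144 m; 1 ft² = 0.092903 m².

92.34 cal

5.648 atm → 572284 Pa
0.01500 ft² → 0.00139354 m²
F = P × A = 572284 × 0.00139354 = 797.501 N
0.5298 yd → 0.484449 m
W = F × d = 797.501 × 0.484449 = 386.349 J
In cal: 386.349 / 4.184 = 92.3396 cal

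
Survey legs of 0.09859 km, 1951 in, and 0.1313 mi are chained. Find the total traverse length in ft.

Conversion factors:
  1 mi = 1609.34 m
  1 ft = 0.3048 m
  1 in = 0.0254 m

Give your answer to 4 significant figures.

0.09859 km × 1000 → 98.59 m
1951 in × 0.0254 → 49.5554 m
0.1313 mi × 1609.34 → 211.306 m
Combined: 98.59 + 49.5554 + 211.306 = 359.451 m
In ft: 359.451 / 0.3048 = 1179.3 ft

1179 ft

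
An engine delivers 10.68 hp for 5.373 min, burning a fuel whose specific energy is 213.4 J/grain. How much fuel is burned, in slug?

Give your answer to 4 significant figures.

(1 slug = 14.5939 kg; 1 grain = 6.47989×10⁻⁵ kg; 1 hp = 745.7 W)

0.05342 slug

10.68 hp → 7964.08 W
5.373 min → 322.38 s
E = P × t = 7964.08 × 322.38 = 2.56746×10⁶ J
213.4 J/grain → 3.29327×10⁶ J/kg
m = E / e_s = 2.56746×10⁶ / 3.29327×10⁶ = 0.779608 kg
In slug: 0.779608 / 14.5939 = 0.0534201 slug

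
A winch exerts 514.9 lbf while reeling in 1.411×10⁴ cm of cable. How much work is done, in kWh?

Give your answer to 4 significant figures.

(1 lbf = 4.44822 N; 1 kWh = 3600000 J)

0.08977 kWh

514.9 lbf × 4.44822 = 2290.39 N
1.411×10⁴ cm × 0.01 = 141.1 m
W = F × d = 2290.39 N × 141.1 m = 323174 J
323174 J ÷ (3600000 J/kWh) = 0.0897706 kWh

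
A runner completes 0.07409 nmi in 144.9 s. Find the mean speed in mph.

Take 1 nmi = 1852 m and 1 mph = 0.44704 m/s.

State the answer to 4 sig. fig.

2.118 mph

0.07409 nmi × 1852 = 137.215 m
v = d / t = 137.215 m / 144.9 s = 0.946963 m/s
0.946963 m/s ÷ (0.44704 m/s/mph) = 2.1183 mph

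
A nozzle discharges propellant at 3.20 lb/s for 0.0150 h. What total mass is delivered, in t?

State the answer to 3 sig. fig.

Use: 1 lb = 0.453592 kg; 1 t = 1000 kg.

3.20 lb/s → 1.45149 kg/s
0.0150 h → 54 s
m = ṁ × t = 1.45149 × 54 = 78.3805 kg
In t: 78.3805 / 1000 = 0.0783805 t

0.0784 t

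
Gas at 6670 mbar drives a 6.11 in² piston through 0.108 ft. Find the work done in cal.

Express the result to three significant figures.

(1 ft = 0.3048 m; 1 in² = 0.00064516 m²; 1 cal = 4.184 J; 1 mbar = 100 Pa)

6670 mbar → 667000 Pa
6.11 in² → 0.00394193 m²
F = P × A = 667000 × 0.00394193 = 2629.27 N
0.108 ft → 0.0329184 m
W = F × d = 2629.27 × 0.0329184 = 86.5514 J
In cal: 86.5514 / 4.184 = 20.6863 cal

20.7 cal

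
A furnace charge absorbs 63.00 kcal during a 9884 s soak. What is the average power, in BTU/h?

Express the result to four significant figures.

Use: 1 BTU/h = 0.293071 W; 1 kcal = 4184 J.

91.00 BTU/h

63.00 kcal × 4184 → 263592 J
P = E / t = 263592 J / 9884 s = 26.6686 W
26.6686 W ÷ (0.293071 W/BTU/h) = 90.9971 BTU/h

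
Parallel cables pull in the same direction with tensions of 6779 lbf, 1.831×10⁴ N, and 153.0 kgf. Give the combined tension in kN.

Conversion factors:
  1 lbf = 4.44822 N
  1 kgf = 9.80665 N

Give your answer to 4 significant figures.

6779 lbf × 4.44822 = 30154.5 N
1.831×10⁴ N (already N)
153.0 kgf × 9.80665 = 1500.42 N
Total: 30154.5 + 18310 + 1500.42 = 49964.9 N
In kN: 49964.9 / 1000 = 49.9649 kN

49.96 kN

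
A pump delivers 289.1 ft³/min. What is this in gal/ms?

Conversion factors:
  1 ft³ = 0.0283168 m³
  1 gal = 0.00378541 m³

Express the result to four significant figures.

289.1 ft³/min × 0.0283168 m³/ft³ ÷ 60 s/min = 0.13644 m³/s
0.13644 m³/s ÷ 0.00378541 m³/gal × 0.001 s/ms = 0.0360437 gal/ms

0.03604 gal/ms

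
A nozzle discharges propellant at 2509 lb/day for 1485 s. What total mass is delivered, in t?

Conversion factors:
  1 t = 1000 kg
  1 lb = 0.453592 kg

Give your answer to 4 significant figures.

2509 lb/day → 0.013172 kg/s
m = ṁ × t = 0.013172 × 1485 = 19.5604 kg
In t: 19.5604 / 1000 = 0.0195604 t

0.01956 t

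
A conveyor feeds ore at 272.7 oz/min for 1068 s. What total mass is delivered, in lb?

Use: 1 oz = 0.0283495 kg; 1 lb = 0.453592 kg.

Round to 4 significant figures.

303.4 lb

272.7 oz/min → 0.128848 kg/s
m = ṁ × t = 0.128848 × 1068 = 137.61 kg
In lb: 137.61 / 0.453592 = 303.378 lb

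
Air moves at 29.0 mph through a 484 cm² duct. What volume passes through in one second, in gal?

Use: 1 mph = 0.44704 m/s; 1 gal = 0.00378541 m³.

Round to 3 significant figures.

29.0 mph × 0.44704 = 12.9642 m/s
484 cm² × 0.0001 = 0.0484 m²
V = v × A × t = 12.9642 m/s × 0.0484 m² × 1 s = 0.627467 m³
0.627467 m³ ÷ (0.00378541 m³/gal) = 165.759 gal

166 gal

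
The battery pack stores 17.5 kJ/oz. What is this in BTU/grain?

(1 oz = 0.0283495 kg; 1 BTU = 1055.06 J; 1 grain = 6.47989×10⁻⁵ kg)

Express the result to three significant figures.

0.0379 BTU/grain

17.5 kJ/oz × 1000 J/kJ ÷ 0.0283495 kg/oz = 617295 J/kg
617295 J/kg ÷ 1055.06 J/BTU × 6.47989×10⁻⁵ kg/grain = 0.0379126 BTU/grain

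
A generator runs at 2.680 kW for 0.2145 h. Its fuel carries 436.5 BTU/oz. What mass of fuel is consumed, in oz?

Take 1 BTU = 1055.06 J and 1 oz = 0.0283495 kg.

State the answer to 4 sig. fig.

2.680 kW → 2680 W
0.2145 h → 772.2 s
E = P × t = 2680 × 772.2 = 2.0695×10⁶ J
436.5 BTU/oz → 1.62449×10⁷ J/kg
m = E / e_s = 2.0695×10⁶ / 1.62449×10⁷ = 0.127394 kg
In oz: 0.127394 / 0.0283495 = 4.49369 oz

4.494 oz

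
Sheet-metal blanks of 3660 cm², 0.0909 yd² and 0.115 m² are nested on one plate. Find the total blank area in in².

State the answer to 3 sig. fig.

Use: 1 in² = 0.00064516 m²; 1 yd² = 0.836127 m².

863 in²

3660 cm² × 0.0001 → 0.366 m²
0.0909 yd² × 0.836127 → 0.0760039 m²
0.115 m² (already m²)
Sum: 0.366 + 0.0760039 + 0.115 = 0.557004 m²
In in²: 0.557004 / 0.00064516 = 863.358 in²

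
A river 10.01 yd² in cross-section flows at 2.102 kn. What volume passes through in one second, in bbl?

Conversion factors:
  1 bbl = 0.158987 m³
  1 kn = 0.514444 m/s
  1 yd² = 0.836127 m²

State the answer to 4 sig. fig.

2.102 kn × 0.514444 → 1.08136 m/s
10.01 yd² × 0.836127 → 8.36963 m²
V = v × A × t = 1.08136 m/s × 8.36963 m² × 1 s = 9.05058 m³
9.05058 m³ ÷ (0.158987 m³/bbl) = 56.9265 bbl

56.93 bbl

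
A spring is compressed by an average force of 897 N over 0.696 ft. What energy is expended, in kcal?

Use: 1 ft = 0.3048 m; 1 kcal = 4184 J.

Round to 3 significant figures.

0.0455 kcal

0.696 ft × 0.3048 = 0.212141 m
W = F × d = 897 N × 0.212141 m = 190.29 J
190.29 J ÷ (4184 J/kcal) = 0.0454804 kcal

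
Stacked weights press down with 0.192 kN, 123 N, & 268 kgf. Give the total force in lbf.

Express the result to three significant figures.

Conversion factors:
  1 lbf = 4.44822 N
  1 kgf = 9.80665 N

662 lbf

0.192 kN × 1000 = 192 N
123 N (already N)
268 kgf × 9.80665 = 2628.18 N
Total: 192 + 123 + 2628.18 = 2943.18 N
In lbf: 2943.18 / 4.44822 = 661.653 lbf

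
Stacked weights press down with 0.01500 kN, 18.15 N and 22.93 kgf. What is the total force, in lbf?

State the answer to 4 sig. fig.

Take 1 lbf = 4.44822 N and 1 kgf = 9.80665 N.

58.00 lbf

0.01500 kN × 1000 = 15 N
18.15 N (already N)
22.93 kgf × 9.80665 = 224.866 N
Combined: 15 + 18.15 + 224.866 = 258.016 N
In lbf: 258.016 / 4.44822 = 58.0043 lbf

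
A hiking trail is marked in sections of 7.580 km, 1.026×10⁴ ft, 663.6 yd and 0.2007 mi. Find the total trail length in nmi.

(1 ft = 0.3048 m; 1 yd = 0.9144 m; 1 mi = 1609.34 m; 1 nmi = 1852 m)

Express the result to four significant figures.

7.580 km × 1000 → 7580 m
1.026×10⁴ ft × 0.3048 → 3127.25 m
663.6 yd × 0.9144 → 606.796 m
0.2007 mi × 1609.34 → 322.995 m
Combined: 7580 + 3127.25 + 606.796 + 322.995 = 11637 m
In nmi: 11637 / 1852 = 6.28348 nmi

6.283 nmi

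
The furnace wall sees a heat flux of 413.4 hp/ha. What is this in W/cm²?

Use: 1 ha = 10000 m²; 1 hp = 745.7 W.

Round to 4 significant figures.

0.003083 W/cm²

413.4 hp/ha × 745.7 W/hp ÷ 10000 m²/ha = 30.8272 W/m²
30.8272 W/m² × 0.0001 m²/cm² = 0.00308272 W/cm²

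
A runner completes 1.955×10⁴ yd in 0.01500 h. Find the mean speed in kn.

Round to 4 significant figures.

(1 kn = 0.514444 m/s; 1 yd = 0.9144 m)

643.5 kn

1.955×10⁴ yd × 0.9144 = 17876.5 m
0.01500 h × 3600 = 54 s
v = d / t = 17876.5 m / 54 s = 331.046 m/s
331.046 m/s ÷ (0.514444 m/s/kn) = 643.502 kn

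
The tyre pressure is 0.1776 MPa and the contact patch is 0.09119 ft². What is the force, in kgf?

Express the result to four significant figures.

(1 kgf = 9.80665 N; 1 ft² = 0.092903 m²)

153.4 kgf

0.1776 MPa × 1000000 → 177600 Pa
0.09119 ft² × 0.092903 → 0.00847182 m²
F = P × A = 177600 Pa × 0.00847182 m² = 1504.6 N
1504.6 N ÷ (9.80665 N/kgf) = 153.427 kgf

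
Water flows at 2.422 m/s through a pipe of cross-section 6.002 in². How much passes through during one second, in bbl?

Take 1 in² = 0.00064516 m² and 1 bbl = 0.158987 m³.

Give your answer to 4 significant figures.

0.05899 bbl

6.002 in² × 0.00064516 = 0.00387225 m²
V = v × A × t = 2.422 m/s × 0.00387225 m² × 1 s = 0.00937859 m³
0.00937859 m³ ÷ (0.158987 m³/bbl) = 0.0589897 bbl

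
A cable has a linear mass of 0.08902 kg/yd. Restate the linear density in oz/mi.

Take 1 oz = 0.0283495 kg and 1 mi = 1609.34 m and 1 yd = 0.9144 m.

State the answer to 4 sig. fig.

5527 oz/mi

0.08902 kg/yd ÷ 0.9144 m/yd = 0.0973535 kg/m
0.0973535 kg/m ÷ 0.0283495 kg/oz × 1609.34 m/mi = 5526.55 oz/mi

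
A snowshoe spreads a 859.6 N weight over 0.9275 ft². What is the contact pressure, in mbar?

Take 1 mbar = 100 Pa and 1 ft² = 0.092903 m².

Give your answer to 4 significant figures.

99.76 mbar

0.9275 ft² × 0.092903 = 0.0861675 m²
P = F / A = 859.6 N / 0.0861675 m² = 9975.92 Pa
9975.92 Pa ÷ (100 Pa/mbar) = 99.7592 mbar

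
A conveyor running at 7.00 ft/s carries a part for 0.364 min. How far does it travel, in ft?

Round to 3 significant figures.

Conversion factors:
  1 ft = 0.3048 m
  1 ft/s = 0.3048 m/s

7.00 ft/s × 0.3048 → 2.1336 m/s
0.364 min × 60 → 21.84 s
d = v × t = 2.1336 m/s × 21.84 s = 46.5978 m
46.5978 m ÷ (0.3048 m/ft) = 152.88 ft

153 ft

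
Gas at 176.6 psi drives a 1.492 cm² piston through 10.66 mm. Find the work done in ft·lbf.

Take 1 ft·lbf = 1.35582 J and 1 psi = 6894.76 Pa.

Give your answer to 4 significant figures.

176.6 psi → 1.21761×10⁶ Pa
1.492 cm² → 1.492×10⁻⁴ m²
F = P × A = 1.21761×10⁶ × 1.492×10⁻⁴ = 181.667 N
10.66 mm → 0.01066 m
W = F × d = 181.667 × 0.01066 = 1.93657 J
In ft·lbf: 1.93657 / 1.35582 = 1.42834 ft·lbf

1.428 ft·lbf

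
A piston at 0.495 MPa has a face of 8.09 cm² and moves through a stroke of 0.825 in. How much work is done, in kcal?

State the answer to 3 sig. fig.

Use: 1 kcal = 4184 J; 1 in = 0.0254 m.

0.495 MPa → 495000 Pa
8.09 cm² → 8.09×10⁻⁴ m²
F = P × A = 495000 × 8.09×10⁻⁴ = 400.455 N
0.825 in → 0.020955 m
W = F × d = 400.455 × 0.020955 = 8.39153 J
In kcal: 8.39153 / 4184 = 0.00200562 kcal

0.00201 kcal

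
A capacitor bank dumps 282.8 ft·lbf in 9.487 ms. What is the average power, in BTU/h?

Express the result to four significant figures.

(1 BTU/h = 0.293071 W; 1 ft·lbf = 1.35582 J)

1.379×10⁵ BTU/h

282.8 ft·lbf × 1.35582 → 383.426 J
9.487 ms × 0.001 → 0.009487 s
P = E / t = 383.426 J / 0.009487 s = 40415.9 W
40415.9 W ÷ (0.293071 W/BTU/h) = 137905 BTU/h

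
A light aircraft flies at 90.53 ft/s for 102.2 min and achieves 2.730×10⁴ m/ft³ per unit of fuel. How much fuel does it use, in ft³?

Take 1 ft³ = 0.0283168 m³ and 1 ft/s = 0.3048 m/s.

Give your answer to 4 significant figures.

6.198 ft³

90.53 ft/s → 27.5935 m/s
102.2 min → 6132 s
d = v × t = 27.5935 × 6132 = 169203 m
2.730×10⁴ m/ft³ → 964092 m/m³
V = d / (distance per unit fuel) = 169203 / 964092 = 0.175505 m³
In ft³: 0.175505 / 0.0283168 = 6.19791 ft³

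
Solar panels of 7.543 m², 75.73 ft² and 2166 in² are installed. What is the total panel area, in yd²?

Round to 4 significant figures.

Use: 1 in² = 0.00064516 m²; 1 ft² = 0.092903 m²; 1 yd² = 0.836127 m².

7.543 m² (already m²)
75.73 ft² × 0.092903 = 7.03554 m²
2166 in² × 0.00064516 = 1.39742 m²
Sum: 7.543 + 7.03554 + 1.39742 = 15.976 m²
In yd²: 15.976 / 0.836127 = 19.1071 yd²

19.11 yd²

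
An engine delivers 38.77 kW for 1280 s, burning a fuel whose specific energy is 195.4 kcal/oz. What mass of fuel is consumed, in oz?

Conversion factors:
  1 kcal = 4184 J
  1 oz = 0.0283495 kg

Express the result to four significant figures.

60.70 oz

38.77 kW → 38770 W
E = P × t = 38770 × 1280 = 4.96256×10⁷ J
195.4 kcal/oz → 2.88384×10⁷ J/kg
m = E / e_s = 4.96256×10⁷ / 2.88384×10⁷ = 1.72082 kg
In oz: 1.72082 / 0.0283495 = 60.7002 oz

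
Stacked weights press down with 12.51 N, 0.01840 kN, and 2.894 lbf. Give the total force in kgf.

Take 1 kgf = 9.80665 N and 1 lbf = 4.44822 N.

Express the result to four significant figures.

12.51 N (already N)
0.01840 kN × 1000 = 18.4 N
2.894 lbf × 4.44822 = 12.8731 N
Total: 12.51 + 18.4 + 12.8731 = 43.7831 N
In kgf: 43.7831 / 9.80665 = 4.46463 kgf

4.465 kgf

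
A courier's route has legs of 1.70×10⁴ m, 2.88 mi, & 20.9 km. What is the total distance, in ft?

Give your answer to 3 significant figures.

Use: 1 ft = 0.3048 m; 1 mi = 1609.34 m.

1.70×10⁴ m (already m)
2.88 mi × 1609.34 = 4634.9 m
20.9 km × 1000 = 20900 m
Total: 17000 + 4634.9 + 20900 = 42534.9 m
In ft: 42534.9 / 0.3048 = 139550 ft

1.40×10⁵ ft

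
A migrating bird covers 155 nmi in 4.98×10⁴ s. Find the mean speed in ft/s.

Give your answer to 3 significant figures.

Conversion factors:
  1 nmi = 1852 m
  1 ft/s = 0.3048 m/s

155 nmi × 1852 → 287060 m
v = d / t = 287060 m / 49800 s = 5.76426 m/s
5.76426 m/s ÷ (0.3048 m/s/ft/s) = 18.9116 ft/s

18.9 ft/s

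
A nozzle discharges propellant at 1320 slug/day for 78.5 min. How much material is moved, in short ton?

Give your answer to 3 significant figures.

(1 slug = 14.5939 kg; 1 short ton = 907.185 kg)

1320 slug/day → 0.222962 kg/s
78.5 min → 4710 s
m = ṁ × t = 0.222962 × 4710 = 1050.15 kg
In short ton: 1050.15 / 907.185 = 1.15759 short ton

1.16 short ton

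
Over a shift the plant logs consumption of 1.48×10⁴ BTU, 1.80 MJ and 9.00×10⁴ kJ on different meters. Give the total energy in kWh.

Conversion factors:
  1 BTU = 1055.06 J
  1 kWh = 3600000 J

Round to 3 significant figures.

1.48×10⁴ BTU × 1055.06 = 1.56149×10⁷ J
1.80 MJ × 1000000 = 1.8×10⁶ J
9.00×10⁴ kJ × 1000 = 9×10⁷ J
Total: 1.56149×10⁷ + 1.8×10⁶ + 9×10⁷ = 1.07415×10⁸ J
In kWh: 1.07415×10⁸ / 3600000 = 29.8375 kWh

29.8 kWh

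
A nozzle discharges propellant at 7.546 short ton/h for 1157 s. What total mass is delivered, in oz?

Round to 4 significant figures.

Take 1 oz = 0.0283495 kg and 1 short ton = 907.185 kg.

7.761×10⁴ oz

7.546 short ton/h → 1.90156 kg/s
m = ṁ × t = 1.90156 × 1157 = 2200.1 kg
In oz: 2200.1 / 0.0283495 = 77606.3 oz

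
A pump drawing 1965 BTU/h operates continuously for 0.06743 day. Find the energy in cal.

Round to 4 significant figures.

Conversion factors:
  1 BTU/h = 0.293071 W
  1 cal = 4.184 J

1965 BTU/h × 0.293071 = 575.885 W
0.06743 day × 86400 = 5825.95 s
E = P × t = 575.885 W × 5825.95 s = 3.35508×10⁶ J
3.35508×10⁶ J ÷ (4.184 J/cal) = 801883 cal

8.019×10⁵ cal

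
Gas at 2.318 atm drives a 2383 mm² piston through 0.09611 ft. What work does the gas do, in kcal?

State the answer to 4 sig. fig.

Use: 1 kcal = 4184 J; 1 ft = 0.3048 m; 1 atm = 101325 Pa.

0.003919 kcal

2.318 atm → 234871 Pa
2383 mm² → 0.002383 m²
F = P × A = 234871 × 0.002383 = 559.698 N
0.09611 ft → 0.0292943 m
W = F × d = 559.698 × 0.0292943 = 16.396 J
In kcal: 16.396 / 4184 = 0.00391874 kcal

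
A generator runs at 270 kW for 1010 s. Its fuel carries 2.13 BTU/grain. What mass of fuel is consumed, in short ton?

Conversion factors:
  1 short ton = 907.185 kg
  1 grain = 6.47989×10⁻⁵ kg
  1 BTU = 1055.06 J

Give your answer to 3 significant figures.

270 kW → 270000 W
E = P × t = 270000 × 1010 = 2.727×10⁸ J
2.13 BTU/grain → 3.46808×10⁷ J/kg
m = E / e_s = 2.727×10⁸ / 3.46808×10⁷ = 7.86314 kg
In short ton: 7.86314 / 907.185 = 0.00866763 short ton

0.00867 short ton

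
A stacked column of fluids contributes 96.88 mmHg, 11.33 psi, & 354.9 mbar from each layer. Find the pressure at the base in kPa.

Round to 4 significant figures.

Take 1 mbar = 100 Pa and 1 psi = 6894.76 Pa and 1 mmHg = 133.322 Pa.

96.88 mmHg × 133.322 → 12916.2 Pa
11.33 psi × 6894.76 → 78117.6 Pa
354.9 mbar × 100 → 35490 Pa
Sum: 12916.2 + 78117.6 + 35490 = 126524 Pa
In kPa: 126524 / 1000 = 126.524 kPa

126.5 kPa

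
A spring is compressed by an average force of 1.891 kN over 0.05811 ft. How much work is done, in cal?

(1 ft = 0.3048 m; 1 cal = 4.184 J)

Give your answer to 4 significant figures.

8.005 cal

1.891 kN × 1000 = 1891 N
0.05811 ft × 0.3048 = 0.0177119 m
W = F × d = 1891 N × 0.0177119 m = 33.4932 J
33.4932 J ÷ (4.184 J/cal) = 8.00507 cal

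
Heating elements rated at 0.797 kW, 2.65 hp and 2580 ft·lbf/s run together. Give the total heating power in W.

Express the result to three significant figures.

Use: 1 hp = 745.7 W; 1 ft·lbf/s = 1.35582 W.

6270 W

0.797 kW × 1000 = 797 W
2.65 hp × 745.7 = 1976.1 W
2580 ft·lbf/s × 1.35582 = 3498.02 W
Combined: 797 + 1976.1 + 3498.02 = 6271.12 W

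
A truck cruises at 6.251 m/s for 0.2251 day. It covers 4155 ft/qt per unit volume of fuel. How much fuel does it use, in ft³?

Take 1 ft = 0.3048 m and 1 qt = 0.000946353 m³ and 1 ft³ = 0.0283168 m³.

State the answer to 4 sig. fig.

0.2251 day → 19448.6 s
d = v × t = 6.251 × 19448.6 = 121573 m
4155 ft/qt → 1.33824×10⁶ m/m³
V = d / (distance per unit fuel) = 121573 / 1.33824×10⁶ = 0.0908454 m³
In ft³: 0.0908454 / 0.0283168 = 3.20818 ft³

3.208 ft³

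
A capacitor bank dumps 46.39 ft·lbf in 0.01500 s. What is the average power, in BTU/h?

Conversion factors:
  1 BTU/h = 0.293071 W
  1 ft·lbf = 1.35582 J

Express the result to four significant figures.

1.431×10⁴ BTU/h

46.39 ft·lbf × 1.35582 → 62.8965 J
P = E / t = 62.8965 J / 0.015 s = 4193.1 W
4193.1 W ÷ (0.293071 W/BTU/h) = 14307.5 BTU/h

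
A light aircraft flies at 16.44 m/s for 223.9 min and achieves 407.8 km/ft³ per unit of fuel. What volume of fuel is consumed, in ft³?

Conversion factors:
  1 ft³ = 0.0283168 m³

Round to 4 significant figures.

0.5416 ft³

223.9 min → 13434 s
d = v × t = 16.44 × 13434 = 220855 m
407.8 km/ft³ → 1.44013×10⁷ m/m³
V = d / (distance per unit fuel) = 220855 / 1.44013×10⁷ = 0.0153358 m³
In ft³: 0.0153358 / 0.0283168 = 0.54158 ft³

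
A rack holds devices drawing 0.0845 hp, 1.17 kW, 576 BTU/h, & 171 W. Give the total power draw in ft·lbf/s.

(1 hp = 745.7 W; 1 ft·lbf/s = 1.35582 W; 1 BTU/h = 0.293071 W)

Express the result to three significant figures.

0.0845 hp × 745.7 = 63.0117 W
1.17 kW × 1000 = 1170 W
576 BTU/h × 0.293071 = 168.809 W
171 W (already W)
Sum: 63.0117 + 1170 + 168.809 + 171 = 1572.82 W
In ft·lbf/s: 1572.82 / 1.35582 = 1160.05 ft·lbf/s

1160 ft·lbf/s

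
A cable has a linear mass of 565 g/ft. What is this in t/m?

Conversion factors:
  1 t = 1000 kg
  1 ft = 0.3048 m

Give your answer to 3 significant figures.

0.00185 t/m

565 g/ft × 0.001 kg/g ÷ 0.3048 m/ft = 1.85367 kg/m
1.85367 kg/m ÷ 1000 kg/t = 0.00185367 t/m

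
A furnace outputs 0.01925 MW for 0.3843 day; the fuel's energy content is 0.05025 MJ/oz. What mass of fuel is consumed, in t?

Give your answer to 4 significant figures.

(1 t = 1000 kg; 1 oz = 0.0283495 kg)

0.01925 MW → 19250 W
0.3843 day → 33203.5 s
E = P × t = 19250 × 33203.5 = 6.39167×10⁸ J
0.05025 MJ/oz → 1.77252×10⁶ J/kg
m = E / e_s = 6.39167×10⁸ / 1.77252×10⁶ = 360.598 kg
In t: 360.598 / 1000 = 0.360598 t

0.3606 t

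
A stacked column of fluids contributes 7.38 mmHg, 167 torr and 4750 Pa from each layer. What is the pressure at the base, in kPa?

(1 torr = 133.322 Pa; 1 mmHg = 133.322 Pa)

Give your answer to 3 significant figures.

28.0 kPa

7.38 mmHg × 133.322 = 983.916 Pa
167 torr × 133.322 = 22264.8 Pa
4750 Pa (already Pa)
Total: 983.916 + 22264.8 + 4750 = 27998.7 Pa
In kPa: 27998.7 / 1000 = 27.9987 kPa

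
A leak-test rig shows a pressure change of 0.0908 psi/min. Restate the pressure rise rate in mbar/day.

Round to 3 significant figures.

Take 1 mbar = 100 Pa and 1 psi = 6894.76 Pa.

9020 mbar/day

0.0908 psi/min × 6894.76 Pa/psi ÷ 60 s/min = 10.4341 Pa/s
10.4341 Pa/s ÷ 100 Pa/mbar × 86400 s/day = 9015.06 mbar/day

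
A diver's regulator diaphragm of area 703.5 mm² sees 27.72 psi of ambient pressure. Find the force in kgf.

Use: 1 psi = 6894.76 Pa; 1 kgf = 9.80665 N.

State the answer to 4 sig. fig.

27.72 psi × 6894.76 → 191123 Pa
703.5 mm² × 10⁻⁶ → 7.035×10⁻⁴ m²
F = P × A = 191123 Pa × 7.035×10⁻⁴ m² = 134.455 N
134.455 N ÷ (9.80665 N/kgf) = 13.7106 kgf

13.71 kgf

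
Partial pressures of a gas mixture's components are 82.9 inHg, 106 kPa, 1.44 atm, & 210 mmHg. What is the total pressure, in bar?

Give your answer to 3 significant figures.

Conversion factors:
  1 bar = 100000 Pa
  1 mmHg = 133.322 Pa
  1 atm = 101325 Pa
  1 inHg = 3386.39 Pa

5.61 bar

82.9 inHg × 3386.39 = 280732 Pa
106 kPa × 1000 = 106000 Pa
1.44 atm × 101325 = 145908 Pa
210 mmHg × 133.322 = 27997.6 Pa
Total: 280732 + 106000 + 145908 + 27997.6 = 560638 Pa
In bar: 560638 / 100000 = 5.60638 bar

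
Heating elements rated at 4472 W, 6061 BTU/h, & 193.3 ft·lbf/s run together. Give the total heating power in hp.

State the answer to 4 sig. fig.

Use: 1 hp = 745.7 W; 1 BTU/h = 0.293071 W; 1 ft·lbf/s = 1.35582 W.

8.731 hp

4472 W (already W)
6061 BTU/h × 0.293071 → 1776.3 W
193.3 ft·lbf/s × 1.35582 → 262.08 W
Total: 4472 + 1776.3 + 262.08 = 6510.38 W
In hp: 6510.38 / 745.7 = 8.73056 hp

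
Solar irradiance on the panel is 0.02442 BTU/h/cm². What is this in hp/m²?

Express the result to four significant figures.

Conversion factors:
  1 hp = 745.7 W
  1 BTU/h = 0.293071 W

0.09597 hp/m²

0.02442 BTU/h/cm² × 0.293071 W/BTU/h ÷ 0.0001 m²/cm² = 71.5679 W/m²
71.5679 W/m² ÷ 745.7 W/hp = 0.0959741 hp/m²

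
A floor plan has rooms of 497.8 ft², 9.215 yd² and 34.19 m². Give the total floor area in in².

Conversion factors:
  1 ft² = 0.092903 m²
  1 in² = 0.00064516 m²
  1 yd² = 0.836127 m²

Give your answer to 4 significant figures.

497.8 ft² × 0.092903 = 46.2471 m²
9.215 yd² × 0.836127 = 7.70491 m²
34.19 m² (already m²)
Combined: 46.2471 + 7.70491 + 34.19 = 88.142 m²
In in²: 88.142 / 0.00064516 = 136620 in²

1.366×10⁵ in²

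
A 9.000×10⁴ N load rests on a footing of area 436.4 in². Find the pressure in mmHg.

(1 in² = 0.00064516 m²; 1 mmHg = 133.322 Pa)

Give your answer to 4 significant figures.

2398 mmHg

436.4 in² × 0.00064516 = 0.281548 m²
P = F / A = 90000 N / 0.281548 m² = 319661 Pa
319661 Pa ÷ (133.322 Pa/mmHg) = 2397.66 mmHg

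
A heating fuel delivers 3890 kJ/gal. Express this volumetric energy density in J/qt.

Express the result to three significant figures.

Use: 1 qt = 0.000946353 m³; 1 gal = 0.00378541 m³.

3890 kJ/gal × 1000 J/kJ ÷ 0.00378541 m³/gal = 1.02763×10⁹ J/m³
1.02763×10⁹ J/m³ × 0.000946353 m³/qt = 972501 J/qt

9.73×10⁵ J/qt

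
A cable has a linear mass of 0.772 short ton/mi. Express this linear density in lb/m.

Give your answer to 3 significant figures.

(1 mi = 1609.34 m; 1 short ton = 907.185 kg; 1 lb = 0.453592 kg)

0.959 lb/m

0.772 short ton/mi × 907.185 kg/short ton ÷ 1609.34 m/mi = 0.435176 kg/m
0.435176 kg/m ÷ 0.453592 kg/lb = 0.9594 lb/m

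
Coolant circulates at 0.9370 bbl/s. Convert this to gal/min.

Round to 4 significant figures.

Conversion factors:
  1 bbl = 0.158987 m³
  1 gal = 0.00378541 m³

0.9370 bbl/s × 0.158987 m³/bbl = 0.148971 m³/s
0.148971 m³/s ÷ 0.00378541 m³/gal × 60 s/min = 2361.24 gal/min

2361 gal/min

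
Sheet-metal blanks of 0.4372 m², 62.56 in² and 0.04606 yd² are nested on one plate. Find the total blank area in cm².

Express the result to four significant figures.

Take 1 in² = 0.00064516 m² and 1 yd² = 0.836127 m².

5161 cm²

0.4372 m² (already m²)
62.56 in² × 0.00064516 → 0.0403612 m²
0.04606 yd² × 0.836127 → 0.038512 m²
Sum: 0.4372 + 0.0403612 + 0.038512 = 0.516073 m²
In cm²: 0.516073 / 0.0001 = 5160.73 cm²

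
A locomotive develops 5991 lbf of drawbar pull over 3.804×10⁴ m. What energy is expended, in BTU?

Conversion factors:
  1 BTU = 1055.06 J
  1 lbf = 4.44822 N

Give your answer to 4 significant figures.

5991 lbf × 4.44822 → 26649.3 N
W = F × d = 26649.3 N × 38040 m = 1.01374×10⁹ J
1.01374×10⁹ J ÷ (1055.06 J/BTU) = 960836 BTU

9.608×10⁵ BTU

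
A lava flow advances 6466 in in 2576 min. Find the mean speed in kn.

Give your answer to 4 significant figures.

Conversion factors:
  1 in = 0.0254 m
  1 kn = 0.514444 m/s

0.002066 kn

6466 in × 0.0254 → 164.236 m
2576 min × 60 → 154560 s
v = d / t = 164.236 m / 154560 s = 0.0010626 m/s
0.0010626 m/s ÷ (0.514444 m/s/kn) = 0.00206553 kn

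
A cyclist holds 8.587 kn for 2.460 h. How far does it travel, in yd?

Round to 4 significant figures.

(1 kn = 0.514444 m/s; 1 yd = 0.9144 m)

8.587 kn × 0.514444 = 4.41753 m/s
2.460 h × 3600 = 8856 s
d = v × t = 4.41753 m/s × 8856 s = 39121.6 m
39121.6 m ÷ (0.9144 m/yd) = 42783.9 yd

4.278×10⁴ yd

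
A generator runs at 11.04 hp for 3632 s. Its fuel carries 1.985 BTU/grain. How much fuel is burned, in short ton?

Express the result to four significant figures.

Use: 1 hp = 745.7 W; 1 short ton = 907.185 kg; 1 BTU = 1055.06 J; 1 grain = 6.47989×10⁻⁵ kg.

11.04 hp → 8232.53 W
E = P × t = 8232.53 × 3632 = 2.99005×10⁷ J
1.985 BTU/grain → 3.23199×10⁷ J/kg
m = E / e_s = 2.99005×10⁷ / 3.23199×10⁷ = 0.925142 kg
In short ton: 0.925142 / 907.185 = 0.00101979 short ton

0.001020 short ton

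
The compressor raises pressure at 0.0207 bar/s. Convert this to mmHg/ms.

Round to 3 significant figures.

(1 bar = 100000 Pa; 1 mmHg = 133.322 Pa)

0.0207 bar/s × 100000 Pa/bar = 2070 Pa/s
2070 Pa/s ÷ 133.322 Pa/mmHg × 0.001 s/ms = 0.0155263 mmHg/ms

0.0155 mmHg/ms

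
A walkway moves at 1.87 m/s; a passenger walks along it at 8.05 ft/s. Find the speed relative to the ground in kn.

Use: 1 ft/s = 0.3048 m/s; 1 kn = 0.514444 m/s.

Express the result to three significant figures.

1.87 m/s (already m/s)
8.05 ft/s × 0.3048 → 2.45364 m/s
Total: 1.87 + 2.45364 = 4.32364 m/s
In kn: 4.32364 / 0.514444 = 8.40449 kn

8.40 kn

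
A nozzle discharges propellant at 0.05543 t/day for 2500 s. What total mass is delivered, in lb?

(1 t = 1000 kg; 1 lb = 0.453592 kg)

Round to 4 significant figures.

3.536 lb

0.05543 t/day → 6.41551×10⁻⁴ kg/s
m = ṁ × t = 6.41551×10⁻⁴ × 2500 = 1.60388 kg
In lb: 1.60388 / 0.453592 = 3.53595 lb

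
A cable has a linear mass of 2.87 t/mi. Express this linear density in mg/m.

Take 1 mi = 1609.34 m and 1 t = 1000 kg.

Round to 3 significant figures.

1.78×10⁶ mg/m

2.87 t/mi × 1000 kg/t ÷ 1609.34 m/mi = 1.78334 kg/m
1.78334 kg/m ÷ 10⁻⁶ kg/mg = 1.78334×10⁶ mg/m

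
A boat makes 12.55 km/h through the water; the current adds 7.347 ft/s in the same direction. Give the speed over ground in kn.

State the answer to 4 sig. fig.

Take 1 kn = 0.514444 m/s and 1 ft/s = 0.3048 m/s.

11.13 kn

12.55 km/h × (1/3.6) = 3.48611 m/s
7.347 ft/s × 0.3048 = 2.23937 m/s
Combined: 3.48611 + 2.23937 = 5.72548 m/s
In kn: 5.72548 / 0.514444 = 11.1295 kn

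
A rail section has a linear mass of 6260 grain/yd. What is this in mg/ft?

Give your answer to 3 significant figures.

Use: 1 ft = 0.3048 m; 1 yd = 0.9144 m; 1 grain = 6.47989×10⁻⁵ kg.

1.35×10⁵ mg/ft

6260 grain/yd × 6.47989×10⁻⁵ kg/grain ÷ 0.9144 m/yd = 0.443615 kg/m
0.443615 kg/m ÷ 10⁻⁶ kg/mg × 0.3048 m/ft = 135214 mg/ft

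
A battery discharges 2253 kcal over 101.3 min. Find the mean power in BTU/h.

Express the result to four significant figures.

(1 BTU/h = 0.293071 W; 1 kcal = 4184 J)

2253 kcal × 4184 = 9.42655×10⁶ J
101.3 min × 60 = 6078 s
P = E / t = 9.42655×10⁶ J / 6078 s = 1550.93 W
1550.93 W ÷ (0.293071 W/BTU/h) = 5291.99 BTU/h

5292 BTU/h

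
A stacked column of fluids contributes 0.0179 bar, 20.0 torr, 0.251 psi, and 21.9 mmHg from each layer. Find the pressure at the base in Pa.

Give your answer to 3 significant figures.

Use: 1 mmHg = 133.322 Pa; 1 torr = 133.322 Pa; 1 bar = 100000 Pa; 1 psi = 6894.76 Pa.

9110 Pa

0.0179 bar × 100000 → 1790 Pa
20.0 torr × 133.322 → 2666.44 Pa
0.251 psi × 6894.76 → 1730.58 Pa
21.9 mmHg × 133.322 → 2919.75 Pa
Sum: 1790 + 2666.44 + 1730.58 + 2919.75 = 9106.77 Pa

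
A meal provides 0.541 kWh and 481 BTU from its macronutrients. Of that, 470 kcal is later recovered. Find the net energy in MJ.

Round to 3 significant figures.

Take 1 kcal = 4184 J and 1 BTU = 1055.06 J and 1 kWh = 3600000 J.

0.489 MJ

0.541 kWh × 3600000 = 1.9476×10⁶ J
481 BTU × 1055.06 = 507484 J
470 kcal × 4184 = 1.96648×10⁶ J
Result: 1.9476×10⁶ + 507484 − 1.96648×10⁶ = 488604 J
In MJ: 488604 / 1000000 = 0.488604 MJ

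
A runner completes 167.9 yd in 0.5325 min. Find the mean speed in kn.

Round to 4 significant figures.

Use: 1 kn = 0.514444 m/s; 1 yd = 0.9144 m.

9.341 kn

167.9 yd × 0.9144 = 153.528 m
0.5325 min × 60 = 31.95 s
v = d / t = 153.528 m / 31.95 s = 4.80526 m/s
4.80526 m/s ÷ (0.514444 m/s/kn) = 9.34069 kn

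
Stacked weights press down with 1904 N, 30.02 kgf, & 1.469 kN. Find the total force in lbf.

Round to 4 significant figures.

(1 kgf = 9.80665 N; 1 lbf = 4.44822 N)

1904 N (already N)
30.02 kgf × 9.80665 → 294.396 N
1.469 kN × 1000 → 1469 N
Total: 1904 + 294.396 + 1469 = 3667.4 N
In lbf: 3667.4 / 4.44822 = 824.465 lbf

824.5 lbf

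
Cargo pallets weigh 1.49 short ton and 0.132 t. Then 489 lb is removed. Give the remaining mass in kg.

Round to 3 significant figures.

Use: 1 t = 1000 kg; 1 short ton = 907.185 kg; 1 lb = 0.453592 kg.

1.49 short ton × 907.185 = 1351.71 kg
0.132 t × 1000 = 132 kg
489 lb × 0.453592 = 221.806 kg
Result: 1351.71 + 132 − 221.806 = 1261.9 kg

1260 kg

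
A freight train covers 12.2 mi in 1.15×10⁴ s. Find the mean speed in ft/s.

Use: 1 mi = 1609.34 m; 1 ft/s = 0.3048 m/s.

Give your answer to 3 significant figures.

5.60 ft/s

12.2 mi × 1609.34 → 19633.9 m
v = d / t = 19633.9 m / 11500 s = 1.7073 m/s
1.7073 m/s ÷ (0.3048 m/s/ft/s) = 5.60138 ft/s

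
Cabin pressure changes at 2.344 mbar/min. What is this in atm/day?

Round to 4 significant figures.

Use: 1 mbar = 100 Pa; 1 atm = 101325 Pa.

3.331 atm/day

2.344 mbar/min × 100 Pa/mbar ÷ 60 s/min = 3.90667 Pa/s
3.90667 Pa/s ÷ 101325 Pa/atm × 86400 s/day = 3.33122 atm/day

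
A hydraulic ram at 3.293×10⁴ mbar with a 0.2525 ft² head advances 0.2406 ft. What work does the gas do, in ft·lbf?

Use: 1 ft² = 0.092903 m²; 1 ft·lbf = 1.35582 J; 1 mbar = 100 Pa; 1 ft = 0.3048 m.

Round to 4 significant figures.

3.293×10⁴ mbar → 3.293×10⁶ Pa
0.2525 ft² → 0.023458 m²
F = P × A = 3.293×10⁶ × 0.023458 = 77247.2 N
0.2406 ft → 0.0733349 m
W = F × d = 77247.2 × 0.0733349 = 5664.92 J
In ft·lbf: 5664.92 / 1.35582 = 4178.22 ft·lbf

4178 ft·lbf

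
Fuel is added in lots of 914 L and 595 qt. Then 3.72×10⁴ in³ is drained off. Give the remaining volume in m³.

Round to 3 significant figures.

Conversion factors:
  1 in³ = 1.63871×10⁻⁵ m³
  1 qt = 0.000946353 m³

0.867 m³

914 L × 0.001 → 0.914 m³
595 qt × 0.000946353 → 0.56308 m³
3.72×10⁴ in³ × 1.63871×10⁻⁵ → 0.6096 m³
Net: 0.914 + 0.56308 − 0.6096 = 0.86748 m³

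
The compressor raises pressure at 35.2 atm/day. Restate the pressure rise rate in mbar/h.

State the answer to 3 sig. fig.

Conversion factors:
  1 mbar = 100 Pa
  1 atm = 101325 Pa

1490 mbar/h

35.2 atm/day × 101325 Pa/atm ÷ 86400 s/day = 41.2806 Pa/s
41.2806 Pa/s ÷ 100 Pa/mbar × 3600 s/h = 1486.1 mbar/h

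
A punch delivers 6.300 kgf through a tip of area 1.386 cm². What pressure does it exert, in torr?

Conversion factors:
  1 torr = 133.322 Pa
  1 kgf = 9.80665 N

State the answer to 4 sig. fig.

3343 torr

6.300 kgf × 9.80665 → 61.7819 N
1.386 cm² × 0.0001 → 1.386×10⁻⁴ m²
P = F / A = 61.7819 N / 1.386×10⁻⁴ m² = 445757 Pa
445757 Pa ÷ (133.322 Pa/torr) = 3343.46 torr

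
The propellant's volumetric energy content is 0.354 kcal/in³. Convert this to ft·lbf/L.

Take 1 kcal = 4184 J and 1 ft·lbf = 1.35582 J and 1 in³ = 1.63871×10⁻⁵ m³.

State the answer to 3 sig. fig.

6.67×10⁴ ft·lbf/L

0.354 kcal/in³ × 4184 J/kcal ÷ 1.63871×10⁻⁵ m³/in³ = 9.03843×10⁷ J/m³
9.03843×10⁷ J/m³ ÷ 1.35582 J/ft·lbf × 0.001 m³/L = 66663.9 ft·lbf/L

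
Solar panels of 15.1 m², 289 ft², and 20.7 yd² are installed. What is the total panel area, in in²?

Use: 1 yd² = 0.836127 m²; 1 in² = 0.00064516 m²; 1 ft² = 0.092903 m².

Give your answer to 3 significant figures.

15.1 m² (already m²)
289 ft² × 0.092903 → 26.849 m²
20.7 yd² × 0.836127 → 17.3078 m²
Total: 15.1 + 26.849 + 17.3078 = 59.2568 m²
In in²: 59.2568 / 0.00064516 = 91848.2 in²

9.18×10⁴ in²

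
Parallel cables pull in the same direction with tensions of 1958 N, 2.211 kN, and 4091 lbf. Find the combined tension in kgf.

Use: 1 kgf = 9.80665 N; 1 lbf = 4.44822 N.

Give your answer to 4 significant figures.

2281 kgf

1958 N (already N)
2.211 kN × 1000 → 2211 N
4091 lbf × 4.44822 → 18197.7 N
Combined: 1958 + 2211 + 18197.7 = 22366.7 N
In kgf: 22366.7 / 9.80665 = 2280.77 kgf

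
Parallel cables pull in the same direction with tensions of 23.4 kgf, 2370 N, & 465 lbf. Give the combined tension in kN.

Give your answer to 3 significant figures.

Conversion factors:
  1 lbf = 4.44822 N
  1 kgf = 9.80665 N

4.67 kN

23.4 kgf × 9.80665 → 229.476 N
2370 N (already N)
465 lbf × 4.44822 → 2068.42 N
Combined: 229.476 + 2370 + 2068.42 = 4667.9 N
In kN: 4667.9 / 1000 = 4.6679 kN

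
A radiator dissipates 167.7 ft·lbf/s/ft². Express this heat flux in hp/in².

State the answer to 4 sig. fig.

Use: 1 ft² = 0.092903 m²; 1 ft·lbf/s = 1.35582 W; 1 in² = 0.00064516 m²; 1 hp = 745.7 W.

167.7 ft·lbf/s/ft² × 1.35582 W/ft·lbf/s ÷ 0.092903 m²/ft² = 2447.4 W/m²
2447.4 W/m² ÷ 745.7 W/hp × 0.00064516 m²/in² = 0.00211743 hp/in²

0.002117 hp/in²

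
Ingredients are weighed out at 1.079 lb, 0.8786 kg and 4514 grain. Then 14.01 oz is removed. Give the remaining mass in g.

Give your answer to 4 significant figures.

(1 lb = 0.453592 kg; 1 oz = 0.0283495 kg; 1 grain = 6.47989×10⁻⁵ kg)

1.079 lb × 0.453592 → 0.489426 kg
0.8786 kg (already kg)
4514 grain × 6.47989×10⁻⁵ → 0.292502 kg
14.01 oz × 0.0283495 → 0.397176 kg
Net: 0.489426 + 0.8786 + 0.292502 − 0.397176 = 1.26335 kg
In g: 1.26335 / 0.001 = 1263.35 g

1263 g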